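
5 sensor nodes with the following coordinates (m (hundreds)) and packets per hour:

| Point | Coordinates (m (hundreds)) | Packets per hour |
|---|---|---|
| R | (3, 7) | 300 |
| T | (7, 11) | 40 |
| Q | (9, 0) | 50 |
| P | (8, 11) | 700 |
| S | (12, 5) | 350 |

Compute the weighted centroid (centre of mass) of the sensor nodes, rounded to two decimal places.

The minimiser of Σwᵢ‖p−pᵢ‖² is the weighted centroid p* = (Σwᵢpᵢ)/(Σwᵢ).
Σwᵢ = 1440.
Σwᵢxᵢ = 300·3 + 40·7 + 50·9 + 700·8 + 350·12 = 11430.
Σwᵢyᵢ = 300·7 + 40·11 + 50·0 + 700·11 + 350·5 = 11990.
x* = 11430/1440 = 7.94, y* = 11990/1440 = 8.33.

(7.94, 8.33)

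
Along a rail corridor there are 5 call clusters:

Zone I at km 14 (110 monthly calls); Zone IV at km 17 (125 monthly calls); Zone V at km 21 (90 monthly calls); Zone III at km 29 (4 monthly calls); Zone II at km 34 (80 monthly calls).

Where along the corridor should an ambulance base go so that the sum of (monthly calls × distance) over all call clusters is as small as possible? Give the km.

x = 17

For a sum of weighted absolute distances on a line, the optimum is the weighted median (not the mean). Total weight W = 409; half-weight = 204.5.
Sort by position and accumulate weight:
  km 14 (Zone I, w=110) → cum 110
  km 17 (Zone IV, w=125) → cum 235  ≥ 204.5 → median here
  km 21 (Zone V, w=90) → cum 325
  km 29 (Zone III, w=4) → cum 329
  km 34 (Zone II, w=80) → cum 409
Optimal location: km 17.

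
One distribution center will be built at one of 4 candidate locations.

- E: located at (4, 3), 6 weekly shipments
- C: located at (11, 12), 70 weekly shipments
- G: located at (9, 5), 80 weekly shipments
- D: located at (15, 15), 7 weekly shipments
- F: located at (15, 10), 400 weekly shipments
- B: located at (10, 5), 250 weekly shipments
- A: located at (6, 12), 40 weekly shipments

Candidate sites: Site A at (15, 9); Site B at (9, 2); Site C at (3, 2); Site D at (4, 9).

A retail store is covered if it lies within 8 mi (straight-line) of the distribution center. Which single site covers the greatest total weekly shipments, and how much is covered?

Coverage radius r = 8 mi; a point is covered iff (Δx)²+(Δy)² ≤ 8² = 64.
  Site A (15, 9): covers {C, G, D, F, B} → 807
  Site B (9, 2): covers {E, G, B} → 336
  Site C (3, 2): covers {E, G, B} → 336
  Site D (4, 9): covers {E, C, G, B, A} → 446
Maximum coverage at Site A: 807 weekly shipments.

Site A, covering 807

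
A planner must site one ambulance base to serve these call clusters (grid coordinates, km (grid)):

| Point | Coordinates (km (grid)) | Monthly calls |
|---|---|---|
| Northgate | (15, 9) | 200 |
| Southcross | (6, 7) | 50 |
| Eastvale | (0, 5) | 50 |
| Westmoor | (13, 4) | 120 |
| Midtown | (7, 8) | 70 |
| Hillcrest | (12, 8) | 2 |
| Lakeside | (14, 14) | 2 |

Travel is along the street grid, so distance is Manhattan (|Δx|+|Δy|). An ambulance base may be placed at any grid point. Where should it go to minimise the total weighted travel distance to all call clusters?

Manhattan distance separates: Σwᵢ(|x−xᵢ|+|y−yᵢ|) = Σwᵢ|x−xᵢ| + Σwᵢ|y−yᵢ|, so x and y are optimised independently as 1-D weighted medians.
Total weight W = 494; half = 247.
x-coordinate, sorted with cumulative weight:
  x=0 (Eastvale, w=50) cum 50
  x=6 (Southcross, w=50) cum 100
  x=7 (Midtown, w=70) cum 170
  x=12 (Hillcrest, w=2) cum 172
  x=13 (Westmoor, w=120) cum 292  ← median
  x=14 (Lakeside, w=2) cum 294
  x=15 (Northgate, w=200) cum 494
⇒ x* = 13
y-coordinate, sorted with cumulative weight:
  y=4 (Westmoor, w=120) cum 120
  y=5 (Eastvale, w=50) cum 170
  y=7 (Southcross, w=50) cum 220
  y=8 (Midtown, w=70) cum 290  ← median
  y=8 (Hillcrest, w=2) cum 292
  y=9 (Northgate, w=200) cum 492
  y=14 (Lakeside, w=2) cum 494
⇒ y* = 8

(13, 8)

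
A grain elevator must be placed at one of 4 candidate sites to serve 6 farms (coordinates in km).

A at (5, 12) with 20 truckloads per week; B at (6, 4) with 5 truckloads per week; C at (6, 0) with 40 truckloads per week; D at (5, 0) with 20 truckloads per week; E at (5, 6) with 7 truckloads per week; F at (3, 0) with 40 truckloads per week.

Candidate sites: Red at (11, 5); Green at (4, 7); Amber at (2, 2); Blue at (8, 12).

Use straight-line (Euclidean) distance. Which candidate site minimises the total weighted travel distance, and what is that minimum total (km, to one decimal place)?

Amber, total 606.6 km

Total weighted distance at each candidate:
  Red (11, 5): total = 1068.9
  Green (4, 7): total = 845.4
  Amber (2, 2): total = 606.6
  Blue (8, 12): total = 1402.2
Minimum is at Amber with total 606.6 km.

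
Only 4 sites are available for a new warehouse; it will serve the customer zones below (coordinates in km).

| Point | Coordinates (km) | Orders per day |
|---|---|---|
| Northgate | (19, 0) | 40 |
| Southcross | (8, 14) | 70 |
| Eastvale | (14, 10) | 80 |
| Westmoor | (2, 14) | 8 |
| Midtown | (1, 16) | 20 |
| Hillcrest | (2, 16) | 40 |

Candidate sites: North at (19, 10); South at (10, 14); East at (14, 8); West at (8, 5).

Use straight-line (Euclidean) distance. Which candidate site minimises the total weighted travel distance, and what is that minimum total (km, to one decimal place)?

South, total 1836.5 km

Total weighted distance at each candidate:
  North (19, 10): total = 2859.6
  South (10, 14): total = 1836.5
  East (14, 8): total = 2120.8
  West (8, 5): total = 2586.6
Minimum is at South with total 1836.5 km.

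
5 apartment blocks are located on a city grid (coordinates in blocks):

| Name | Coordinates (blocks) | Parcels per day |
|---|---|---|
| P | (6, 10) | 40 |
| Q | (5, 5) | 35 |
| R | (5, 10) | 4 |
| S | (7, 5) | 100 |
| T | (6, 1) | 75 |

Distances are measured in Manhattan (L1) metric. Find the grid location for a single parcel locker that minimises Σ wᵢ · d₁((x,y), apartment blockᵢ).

(6, 5)

Manhattan distance separates: Σwᵢ(|x−xᵢ|+|y−yᵢ|) = Σwᵢ|x−xᵢ| + Σwᵢ|y−yᵢ|, so x and y are optimised independently as 1-D weighted medians.
Total weight W = 254; half = 127.
x-coordinate, sorted with cumulative weight:
  x=5 (Q, w=35) cum 35
  x=5 (R, w=4) cum 39
  x=6 (P, w=40) cum 79
  x=6 (T, w=75) cum 154  ← median
  x=7 (S, w=100) cum 254
⇒ x* = 6
y-coordinate, sorted with cumulative weight:
  y=1 (T, w=75) cum 75
  y=5 (Q, w=35) cum 110
  y=5 (S, w=100) cum 210  ← median
  y=10 (P, w=40) cum 250
  y=10 (R, w=4) cum 254
⇒ y* = 5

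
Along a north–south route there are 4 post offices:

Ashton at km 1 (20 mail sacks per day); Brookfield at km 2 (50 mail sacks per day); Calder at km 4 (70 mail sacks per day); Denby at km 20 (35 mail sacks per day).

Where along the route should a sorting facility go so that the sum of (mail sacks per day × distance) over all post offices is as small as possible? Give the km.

x = 4

For a sum of weighted absolute distances on a line, the optimum is the weighted median (not the mean). Total weight W = 175; half-weight = 87.5.
Sort by position and accumulate weight:
  km 1 (Ashton, w=20) → cum 20
  km 2 (Brookfield, w=50) → cum 70
  km 4 (Calder, w=70) → cum 140  ≥ 87.5 → median here
  km 20 (Denby, w=35) → cum 175
Optimal location: km 4.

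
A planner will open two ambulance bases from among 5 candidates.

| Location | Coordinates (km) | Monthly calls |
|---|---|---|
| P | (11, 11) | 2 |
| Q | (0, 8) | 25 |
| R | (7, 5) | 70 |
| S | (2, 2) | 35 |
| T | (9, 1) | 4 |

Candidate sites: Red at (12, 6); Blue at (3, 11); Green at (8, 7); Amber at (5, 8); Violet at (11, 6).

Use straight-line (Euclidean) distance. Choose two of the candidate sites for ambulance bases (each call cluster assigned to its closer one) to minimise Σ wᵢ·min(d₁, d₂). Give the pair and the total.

Evaluate every pair (each demand assigned to the nearer of the two):
  {Green, Amber}: total = 550.6
  {Blue, Green}: total = 570.3
  {Blue, Amber}: total = 638.9
  {Amber, Violet}: total = 643.7
  {Red, Amber}: total = 645.7
  {Green, Violet}: total = 663.0
  {Red, Green}: total = 664.8
  {Blue, Violet}: total = 743.2
  {Red, Blue}: total = 813.5
  {Red, Violet}: total = 944.4
Best pair: {Green, Amber} with total 550.6.

{Green, Amber}, total 550.6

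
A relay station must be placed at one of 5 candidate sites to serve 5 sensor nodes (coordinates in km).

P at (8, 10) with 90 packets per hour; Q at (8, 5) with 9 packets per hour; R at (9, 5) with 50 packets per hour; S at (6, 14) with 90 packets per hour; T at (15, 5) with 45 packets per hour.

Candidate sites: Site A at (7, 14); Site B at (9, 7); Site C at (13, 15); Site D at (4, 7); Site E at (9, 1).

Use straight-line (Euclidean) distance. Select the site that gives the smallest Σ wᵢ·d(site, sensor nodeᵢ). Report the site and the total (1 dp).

Site B, total 1374.8 km

Total weighted distance at each candidate:
  Site A (7, 14): total = 1545.4
  Site B (9, 7): total = 1374.8
  Site C (13, 15): total = 2370.8
  Site D (4, 7): total = 1917.8
  Site E (9, 1): total = 2577.3
Minimum is at Site B with total 1374.8 km.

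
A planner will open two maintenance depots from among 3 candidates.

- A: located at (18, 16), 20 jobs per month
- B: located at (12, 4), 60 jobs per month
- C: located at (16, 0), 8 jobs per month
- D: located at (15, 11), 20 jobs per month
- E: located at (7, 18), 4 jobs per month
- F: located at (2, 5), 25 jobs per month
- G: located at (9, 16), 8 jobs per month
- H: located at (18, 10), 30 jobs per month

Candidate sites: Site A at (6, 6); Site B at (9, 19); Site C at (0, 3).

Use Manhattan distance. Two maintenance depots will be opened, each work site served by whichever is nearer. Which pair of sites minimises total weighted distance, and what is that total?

{Site A, Site B}, total 1769

Evaluate every pair (each demand assigned to the nearer of the two):
  {Site A, Site B}: total = 1769
  {Site A, Site C}: total = 2064
  {Site B, Site C}: total = 2128
Best pair: {Site A, Site B} with total 1769.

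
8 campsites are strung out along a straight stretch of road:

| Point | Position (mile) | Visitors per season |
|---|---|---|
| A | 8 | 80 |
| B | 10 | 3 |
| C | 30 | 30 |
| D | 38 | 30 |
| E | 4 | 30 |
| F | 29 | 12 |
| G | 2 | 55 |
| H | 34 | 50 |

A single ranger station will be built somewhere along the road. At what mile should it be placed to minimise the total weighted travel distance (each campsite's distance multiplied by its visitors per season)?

For a sum of weighted absolute distances on a line, the optimum is the weighted median (not the mean). Total weight W = 290; half-weight = 145.
Sort by position and accumulate weight:
  mile 2 (G, w=55) → cum 55
  mile 4 (E, w=30) → cum 85
  mile 8 (A, w=80) → cum 165  ≥ 145 → median here
  mile 10 (B, w=3) → cum 168
  mile 29 (F, w=12) → cum 180
  mile 30 (C, w=30) → cum 210
  mile 34 (H, w=50) → cum 260
  mile 38 (D, w=30) → cum 290
Optimal location: mile 8.

x = 8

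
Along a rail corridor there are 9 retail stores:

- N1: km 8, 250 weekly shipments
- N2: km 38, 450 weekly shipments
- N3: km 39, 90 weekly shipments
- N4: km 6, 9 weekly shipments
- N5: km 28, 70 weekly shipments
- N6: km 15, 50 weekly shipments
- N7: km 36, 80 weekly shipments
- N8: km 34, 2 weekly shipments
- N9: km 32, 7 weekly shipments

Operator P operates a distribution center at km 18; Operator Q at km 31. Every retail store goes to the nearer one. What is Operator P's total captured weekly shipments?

309

The indifferent point is the midpoint (18+31)/2 = 24.5; retail stores left of it (closer to Operator P at 18) go to Operator P, those right go to Operator Q.
  N4 at 6 (w=9) → Operator P
  N1 at 8 (w=250) → Operator P
  N6 at 15 (w=50) → Operator P
  N5 at 28 (w=70) → Operator Q
  N9 at 32 (w=7) → Operator Q
  N8 at 34 (w=2) → Operator Q
  N7 at 36 (w=80) → Operator Q
  N2 at 38 (w=450) → Operator Q
  N3 at 39 (w=90) → Operator Q
Operator P captures 309; Operator Q captures 699.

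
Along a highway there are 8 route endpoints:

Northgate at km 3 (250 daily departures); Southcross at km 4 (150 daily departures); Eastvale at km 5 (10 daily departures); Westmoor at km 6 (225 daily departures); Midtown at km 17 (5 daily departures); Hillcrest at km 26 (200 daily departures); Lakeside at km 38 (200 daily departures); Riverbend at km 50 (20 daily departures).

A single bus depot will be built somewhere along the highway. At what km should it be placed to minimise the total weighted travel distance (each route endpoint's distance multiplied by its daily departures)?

For a sum of weighted absolute distances on a line, the optimum is the weighted median (not the mean). Total weight W = 1060; half-weight = 530.
Sort by position and accumulate weight:
  km 3 (Northgate, w=250) → cum 250
  km 4 (Southcross, w=150) → cum 400
  km 5 (Eastvale, w=10) → cum 410
  km 6 (Westmoor, w=225) → cum 635  ≥ 530 → median here
  km 17 (Midtown, w=5) → cum 640
  km 26 (Hillcrest, w=200) → cum 840
  km 38 (Lakeside, w=200) → cum 1040
  km 50 (Riverbend, w=20) → cum 1060
Optimal location: km 6.

x = 6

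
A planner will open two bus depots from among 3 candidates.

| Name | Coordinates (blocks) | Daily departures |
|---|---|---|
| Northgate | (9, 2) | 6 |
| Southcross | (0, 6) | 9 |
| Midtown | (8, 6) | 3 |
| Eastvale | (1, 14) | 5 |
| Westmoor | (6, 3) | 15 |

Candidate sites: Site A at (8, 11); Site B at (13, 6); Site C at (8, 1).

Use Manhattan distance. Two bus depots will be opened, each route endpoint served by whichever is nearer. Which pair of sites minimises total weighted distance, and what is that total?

Evaluate every pair (each demand assigned to the nearer of the two):
  {Site A, Site C}: total = 254
  {Site B, Site C}: total = 304
  {Site A, Site B}: total = 380
Best pair: {Site A, Site C} with total 254.

{Site A, Site C}, total 254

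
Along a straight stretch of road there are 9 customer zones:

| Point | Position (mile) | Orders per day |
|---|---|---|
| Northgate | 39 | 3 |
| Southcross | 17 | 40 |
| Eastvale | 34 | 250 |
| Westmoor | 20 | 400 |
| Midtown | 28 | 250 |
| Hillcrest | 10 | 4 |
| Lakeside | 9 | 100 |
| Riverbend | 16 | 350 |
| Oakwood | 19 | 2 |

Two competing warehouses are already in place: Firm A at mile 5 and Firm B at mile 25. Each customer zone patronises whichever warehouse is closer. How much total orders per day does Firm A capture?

The indifferent point is the midpoint (5+25)/2 = 15; customer zones left of it (closer to Firm A at 5) go to Firm A, those right go to Firm B.
  Lakeside at 9 (w=100) → Firm A
  Hillcrest at 10 (w=4) → Firm A
  Riverbend at 16 (w=350) → Firm B
  Southcross at 17 (w=40) → Firm B
  Oakwood at 19 (w=2) → Firm B
  Westmoor at 20 (w=400) → Firm B
  Midtown at 28 (w=250) → Firm B
  Eastvale at 34 (w=250) → Firm B
  Northgate at 39 (w=3) → Firm B
Firm A captures 104; Firm B captures 1295.

104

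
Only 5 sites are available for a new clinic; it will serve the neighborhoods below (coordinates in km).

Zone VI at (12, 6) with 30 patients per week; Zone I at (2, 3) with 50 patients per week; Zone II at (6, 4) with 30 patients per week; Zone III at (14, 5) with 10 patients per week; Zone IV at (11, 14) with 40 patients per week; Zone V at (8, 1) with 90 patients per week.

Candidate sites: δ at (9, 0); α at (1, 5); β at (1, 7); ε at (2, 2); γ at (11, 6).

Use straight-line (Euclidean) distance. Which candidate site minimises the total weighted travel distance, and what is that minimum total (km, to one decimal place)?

Total weighted distance at each candidate:
  δ (9, 0): total = 1495.7
  α (1, 5): total = 1989.9
  β (1, 7): total = 2162.0
  ε (2, 2): total = 1778.4
  γ (11, 6): total = 1542.3
Minimum is at δ with total 1495.7 km.

δ, total 1495.7 km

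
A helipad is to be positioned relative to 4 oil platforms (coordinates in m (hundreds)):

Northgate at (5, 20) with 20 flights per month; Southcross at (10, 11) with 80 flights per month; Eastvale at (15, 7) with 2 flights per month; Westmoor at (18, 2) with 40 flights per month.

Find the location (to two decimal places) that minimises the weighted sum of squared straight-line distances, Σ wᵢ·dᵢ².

(11.62, 9.68)

The minimiser of Σwᵢ‖p−pᵢ‖² is the weighted centroid p* = (Σwᵢpᵢ)/(Σwᵢ).
Σwᵢ = 142.
Σwᵢxᵢ = 20·5 + 80·10 + 2·15 + 40·18 = 1650.
Σwᵢyᵢ = 20·20 + 80·11 + 2·7 + 40·2 = 1374.
x* = 1650/142 = 11.62, y* = 1374/142 = 9.68.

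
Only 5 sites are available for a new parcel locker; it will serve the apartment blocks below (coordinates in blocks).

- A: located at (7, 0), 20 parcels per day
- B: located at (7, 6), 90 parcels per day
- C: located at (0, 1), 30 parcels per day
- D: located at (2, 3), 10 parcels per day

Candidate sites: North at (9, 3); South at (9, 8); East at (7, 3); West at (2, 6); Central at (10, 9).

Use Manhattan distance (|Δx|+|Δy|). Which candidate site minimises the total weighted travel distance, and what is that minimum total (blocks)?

East, total 650 blocks

Total weighted distance at each candidate:
  North (9, 3): total = 950
  South (9, 8): total = 1160
  East (7, 3): total = 650
  West (2, 6): total = 910
  Central (10, 9): total = 1460
Minimum is at East with total 650 blocks.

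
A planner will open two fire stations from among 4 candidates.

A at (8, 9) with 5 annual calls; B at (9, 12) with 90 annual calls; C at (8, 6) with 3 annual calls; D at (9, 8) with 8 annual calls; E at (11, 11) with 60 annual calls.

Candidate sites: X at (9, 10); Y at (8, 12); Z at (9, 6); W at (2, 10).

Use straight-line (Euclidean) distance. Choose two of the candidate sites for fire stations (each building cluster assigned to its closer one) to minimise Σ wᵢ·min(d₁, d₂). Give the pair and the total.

{X, Y}, total 259.6

Evaluate every pair (each demand assigned to the nearer of the two):
  {X, Y}: total = 259.6
  {Y, Z}: total = 313.7
  {X, Z}: total = 340.2
  {Y, W}: total = 345.7
  {X, W}: total = 349.6
  {Z, W}: total = 897.9
Best pair: {X, Y} with total 259.6.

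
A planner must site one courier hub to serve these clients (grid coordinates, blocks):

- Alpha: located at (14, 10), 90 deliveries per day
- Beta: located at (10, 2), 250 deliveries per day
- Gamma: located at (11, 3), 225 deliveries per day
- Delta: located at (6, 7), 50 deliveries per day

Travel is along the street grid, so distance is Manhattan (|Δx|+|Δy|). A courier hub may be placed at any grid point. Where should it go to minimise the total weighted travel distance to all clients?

Manhattan distance separates: Σwᵢ(|x−xᵢ|+|y−yᵢ|) = Σwᵢ|x−xᵢ| + Σwᵢ|y−yᵢ|, so x and y are optimised independently as 1-D weighted medians.
Total weight W = 615; half = 307.5.
x-coordinate, sorted with cumulative weight:
  x=6 (Delta, w=50) cum 50
  x=10 (Beta, w=250) cum 300
  x=11 (Gamma, w=225) cum 525  ← median
  x=14 (Alpha, w=90) cum 615
⇒ x* = 11
y-coordinate, sorted with cumulative weight:
  y=2 (Beta, w=250) cum 250
  y=3 (Gamma, w=225) cum 475  ← median
  y=7 (Delta, w=50) cum 525
  y=10 (Alpha, w=90) cum 615
⇒ y* = 3

(11, 3)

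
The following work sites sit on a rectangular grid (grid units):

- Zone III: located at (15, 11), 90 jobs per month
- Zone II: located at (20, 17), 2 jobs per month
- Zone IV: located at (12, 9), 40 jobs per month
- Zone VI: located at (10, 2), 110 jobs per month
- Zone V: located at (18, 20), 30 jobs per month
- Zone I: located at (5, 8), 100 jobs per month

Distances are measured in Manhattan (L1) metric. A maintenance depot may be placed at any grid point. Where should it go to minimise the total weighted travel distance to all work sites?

Manhattan distance separates: Σwᵢ(|x−xᵢ|+|y−yᵢ|) = Σwᵢ|x−xᵢ| + Σwᵢ|y−yᵢ|, so x and y are optimised independently as 1-D weighted medians.
Total weight W = 372; half = 186.
x-coordinate, sorted with cumulative weight:
  x=5 (Zone I, w=100) cum 100
  x=10 (Zone VI, w=110) cum 210  ← median
  x=12 (Zone IV, w=40) cum 250
  x=15 (Zone III, w=90) cum 340
  x=18 (Zone V, w=30) cum 370
  x=20 (Zone II, w=2) cum 372
⇒ x* = 10
y-coordinate, sorted with cumulative weight:
  y=2 (Zone VI, w=110) cum 110
  y=8 (Zone I, w=100) cum 210  ← median
  y=9 (Zone IV, w=40) cum 250
  y=11 (Zone III, w=90) cum 340
  y=17 (Zone II, w=2) cum 342
  y=20 (Zone V, w=30) cum 372
⇒ y* = 8

(10, 8)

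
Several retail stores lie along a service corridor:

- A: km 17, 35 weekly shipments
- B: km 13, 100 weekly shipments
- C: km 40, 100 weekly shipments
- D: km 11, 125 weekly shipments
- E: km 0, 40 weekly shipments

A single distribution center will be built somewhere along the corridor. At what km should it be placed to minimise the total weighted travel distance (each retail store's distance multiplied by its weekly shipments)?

x = 13

For a sum of weighted absolute distances on a line, the optimum is the weighted median (not the mean). Total weight W = 400; half-weight = 200.
Sort by position and accumulate weight:
  km 0 (E, w=40) → cum 40
  km 11 (D, w=125) → cum 165
  km 13 (B, w=100) → cum 265  ≥ 200 → median here
  km 17 (A, w=35) → cum 300
  km 40 (C, w=100) → cum 400
Optimal location: km 13.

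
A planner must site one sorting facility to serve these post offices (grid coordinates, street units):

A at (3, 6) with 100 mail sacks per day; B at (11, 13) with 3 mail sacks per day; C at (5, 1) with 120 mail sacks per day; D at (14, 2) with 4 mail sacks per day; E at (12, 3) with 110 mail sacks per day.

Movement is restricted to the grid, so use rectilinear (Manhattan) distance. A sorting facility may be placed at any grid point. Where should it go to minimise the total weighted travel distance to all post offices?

Manhattan distance separates: Σwᵢ(|x−xᵢ|+|y−yᵢ|) = Σwᵢ|x−xᵢ| + Σwᵢ|y−yᵢ|, so x and y are optimised independently as 1-D weighted medians.
Total weight W = 337; half = 168.5.
x-coordinate, sorted with cumulative weight:
  x=3 (A, w=100) cum 100
  x=5 (C, w=120) cum 220  ← median
  x=11 (B, w=3) cum 223
  x=12 (E, w=110) cum 333
  x=14 (D, w=4) cum 337
⇒ x* = 5
y-coordinate, sorted with cumulative weight:
  y=1 (C, w=120) cum 120
  y=2 (D, w=4) cum 124
  y=3 (E, w=110) cum 234  ← median
  y=6 (A, w=100) cum 334
  y=13 (B, w=3) cum 337
⇒ y* = 3

(5, 3)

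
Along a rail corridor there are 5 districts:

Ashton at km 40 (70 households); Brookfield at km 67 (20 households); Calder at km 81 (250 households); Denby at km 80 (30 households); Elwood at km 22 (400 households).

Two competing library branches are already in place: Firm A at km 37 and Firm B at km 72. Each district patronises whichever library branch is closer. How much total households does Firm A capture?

The indifferent point is the midpoint (37+72)/2 = 54.5; districts left of it (closer to Firm A at 37) go to Firm A, those right go to Firm B.
  Elwood at 22 (w=400) → Firm A
  Ashton at 40 (w=70) → Firm A
  Brookfield at 67 (w=20) → Firm B
  Denby at 80 (w=30) → Firm B
  Calder at 81 (w=250) → Firm B
Firm A captures 470; Firm B captures 300.

470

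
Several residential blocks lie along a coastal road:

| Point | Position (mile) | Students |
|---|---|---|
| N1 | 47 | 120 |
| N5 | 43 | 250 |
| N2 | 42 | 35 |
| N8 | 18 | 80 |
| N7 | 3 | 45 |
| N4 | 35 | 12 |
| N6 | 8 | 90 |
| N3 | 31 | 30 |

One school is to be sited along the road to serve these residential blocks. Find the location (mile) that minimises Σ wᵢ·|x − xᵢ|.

For a sum of weighted absolute distances on a line, the optimum is the weighted median (not the mean). Total weight W = 662; half-weight = 331.
Sort by position and accumulate weight:
  mile 3 (N7, w=45) → cum 45
  mile 8 (N6, w=90) → cum 135
  mile 18 (N8, w=80) → cum 215
  mile 31 (N3, w=30) → cum 245
  mile 35 (N4, w=12) → cum 257
  mile 42 (N2, w=35) → cum 292
  mile 43 (N5, w=250) → cum 542  ≥ 331 → median here
  mile 47 (N1, w=120) → cum 662
Optimal location: mile 43.

x = 43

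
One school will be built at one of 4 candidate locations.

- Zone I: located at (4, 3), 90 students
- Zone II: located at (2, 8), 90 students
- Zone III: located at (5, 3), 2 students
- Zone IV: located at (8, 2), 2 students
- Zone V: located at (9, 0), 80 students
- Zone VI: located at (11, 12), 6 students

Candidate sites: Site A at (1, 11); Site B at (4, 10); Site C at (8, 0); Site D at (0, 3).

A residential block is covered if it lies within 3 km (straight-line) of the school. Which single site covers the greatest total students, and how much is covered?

Site B, covering 90

Coverage radius r = 3 km; a point is covered iff (Δx)²+(Δy)² ≤ 3² = 9.
  Site A (1, 11): covers {none} → 0
  Site B (4, 10): covers {Zone II} → 90
  Site C (8, 0): covers {Zone IV, Zone V} → 82
  Site D (0, 3): covers {none} → 0
Maximum coverage at Site B: 90 students.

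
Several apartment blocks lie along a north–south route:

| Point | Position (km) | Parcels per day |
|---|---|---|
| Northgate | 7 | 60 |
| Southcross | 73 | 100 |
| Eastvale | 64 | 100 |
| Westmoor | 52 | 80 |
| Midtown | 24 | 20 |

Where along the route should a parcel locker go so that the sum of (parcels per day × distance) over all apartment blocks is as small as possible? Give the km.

For a sum of weighted absolute distances on a line, the optimum is the weighted median (not the mean). Total weight W = 360; half-weight = 180.
Sort by position and accumulate weight:
  km 7 (Northgate, w=60) → cum 60
  km 24 (Midtown, w=20) → cum 80
  km 52 (Westmoor, w=80) → cum 160
  km 64 (Eastvale, w=100) → cum 260  ≥ 180 → median here
  km 73 (Southcross, w=100) → cum 360
Optimal location: km 64.

x = 64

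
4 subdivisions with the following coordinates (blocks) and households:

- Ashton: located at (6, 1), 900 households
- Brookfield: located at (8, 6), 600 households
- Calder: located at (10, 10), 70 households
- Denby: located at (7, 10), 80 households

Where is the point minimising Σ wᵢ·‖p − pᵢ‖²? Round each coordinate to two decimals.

(6.95, 3.64)

The minimiser of Σwᵢ‖p−pᵢ‖² is the weighted centroid p* = (Σwᵢpᵢ)/(Σwᵢ).
Σwᵢ = 1650.
Σwᵢxᵢ = 900·6 + 600·8 + 70·10 + 80·7 = 11460.
Σwᵢyᵢ = 900·1 + 600·6 + 70·10 + 80·10 = 6000.
x* = 11460/1650 = 6.95, y* = 6000/1650 = 3.64.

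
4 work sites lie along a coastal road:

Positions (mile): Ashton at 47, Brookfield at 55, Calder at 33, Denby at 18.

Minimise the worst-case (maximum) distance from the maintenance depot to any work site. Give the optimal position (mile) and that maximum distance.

The 1-center on a line is the midpoint of the two extreme points: leftmost at 18, rightmost at 55.
Optimal location = (18 + 55)/2 = 36.5; maximum distance = (55 − 18)/2 = 18.5.

location 36.5, max distance 18.5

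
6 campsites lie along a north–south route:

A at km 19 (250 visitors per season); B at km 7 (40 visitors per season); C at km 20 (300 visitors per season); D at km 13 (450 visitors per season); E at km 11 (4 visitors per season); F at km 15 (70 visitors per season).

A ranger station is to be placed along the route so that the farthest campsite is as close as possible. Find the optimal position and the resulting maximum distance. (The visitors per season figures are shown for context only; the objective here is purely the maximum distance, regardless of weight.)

location 13.5, max distance 6.5

The 1-center on a line is the midpoint of the two extreme points: leftmost at 7, rightmost at 20.
Optimal location = (7 + 20)/2 = 13.5; maximum distance = (20 − 7)/2 = 6.5.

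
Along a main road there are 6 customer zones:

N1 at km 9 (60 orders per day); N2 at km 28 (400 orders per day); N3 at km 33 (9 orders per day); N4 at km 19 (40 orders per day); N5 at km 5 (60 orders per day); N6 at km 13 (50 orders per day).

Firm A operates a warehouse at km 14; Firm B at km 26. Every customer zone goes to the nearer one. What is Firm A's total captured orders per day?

210

The indifferent point is the midpoint (14+26)/2 = 20; customer zones left of it (closer to Firm A at 14) go to Firm A, those right go to Firm B.
  N5 at 5 (w=60) → Firm A
  N1 at 9 (w=60) → Firm A
  N6 at 13 (w=50) → Firm A
  N4 at 19 (w=40) → Firm A
  N2 at 28 (w=400) → Firm B
  N3 at 33 (w=9) → Firm B
Firm A captures 210; Firm B captures 409.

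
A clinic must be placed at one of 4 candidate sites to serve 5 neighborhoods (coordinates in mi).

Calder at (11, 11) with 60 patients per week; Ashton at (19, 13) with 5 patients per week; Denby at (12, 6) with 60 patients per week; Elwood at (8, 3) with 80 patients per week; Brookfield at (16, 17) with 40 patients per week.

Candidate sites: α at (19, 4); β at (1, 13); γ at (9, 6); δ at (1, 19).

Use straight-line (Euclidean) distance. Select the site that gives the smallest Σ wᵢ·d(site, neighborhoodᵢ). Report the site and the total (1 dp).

Total weighted distance at each candidate:
  α (19, 4): total = 2536.9
  β (1, 13): total = 3081.7
  γ (9, 6): total = 1338.7
  δ (1, 19): total = 3887.5
Minimum is at γ with total 1338.7 mi.

γ, total 1338.7 mi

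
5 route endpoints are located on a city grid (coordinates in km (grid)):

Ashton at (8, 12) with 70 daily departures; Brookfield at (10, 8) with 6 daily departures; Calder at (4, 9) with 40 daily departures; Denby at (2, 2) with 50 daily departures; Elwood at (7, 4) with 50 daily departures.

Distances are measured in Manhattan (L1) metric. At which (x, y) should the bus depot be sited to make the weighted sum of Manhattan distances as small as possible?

(7, 9)

Manhattan distance separates: Σwᵢ(|x−xᵢ|+|y−yᵢ|) = Σwᵢ|x−xᵢ| + Σwᵢ|y−yᵢ|, so x and y are optimised independently as 1-D weighted medians.
Total weight W = 216; half = 108.
x-coordinate, sorted with cumulative weight:
  x=2 (Denby, w=50) cum 50
  x=4 (Calder, w=40) cum 90
  x=7 (Elwood, w=50) cum 140  ← median
  x=8 (Ashton, w=70) cum 210
  x=10 (Brookfield, w=6) cum 216
⇒ x* = 7
y-coordinate, sorted with cumulative weight:
  y=2 (Denby, w=50) cum 50
  y=4 (Elwood, w=50) cum 100
  y=8 (Brookfield, w=6) cum 106
  y=9 (Calder, w=40) cum 146  ← median
  y=12 (Ashton, w=70) cum 216
⇒ y* = 9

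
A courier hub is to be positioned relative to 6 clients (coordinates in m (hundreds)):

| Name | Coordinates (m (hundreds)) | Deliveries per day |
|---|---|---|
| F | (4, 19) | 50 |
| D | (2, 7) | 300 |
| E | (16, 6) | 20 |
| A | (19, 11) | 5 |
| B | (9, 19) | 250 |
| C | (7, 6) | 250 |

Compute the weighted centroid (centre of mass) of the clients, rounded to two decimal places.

The minimiser of Σwᵢ‖p−pᵢ‖² is the weighted centroid p* = (Σwᵢpᵢ)/(Σwᵢ).
Σwᵢ = 875.
Σwᵢxᵢ = 50·4 + 300·2 + 20·16 + 5·19 + 250·9 + 250·7 = 5215.
Σwᵢyᵢ = 50·19 + 300·7 + 20·6 + 5·11 + 250·19 + 250·6 = 9475.
x* = 5215/875 = 5.96, y* = 9475/875 = 10.83.

(5.96, 10.83)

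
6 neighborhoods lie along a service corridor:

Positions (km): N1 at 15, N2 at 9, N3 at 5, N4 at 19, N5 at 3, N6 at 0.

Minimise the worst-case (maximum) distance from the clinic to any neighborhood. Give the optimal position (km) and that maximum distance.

The 1-center on a line is the midpoint of the two extreme points: leftmost at 0, rightmost at 19.
Optimal location = (0 + 19)/2 = 9.5; maximum distance = (19 − 0)/2 = 9.5.

location 9.5, max distance 9.5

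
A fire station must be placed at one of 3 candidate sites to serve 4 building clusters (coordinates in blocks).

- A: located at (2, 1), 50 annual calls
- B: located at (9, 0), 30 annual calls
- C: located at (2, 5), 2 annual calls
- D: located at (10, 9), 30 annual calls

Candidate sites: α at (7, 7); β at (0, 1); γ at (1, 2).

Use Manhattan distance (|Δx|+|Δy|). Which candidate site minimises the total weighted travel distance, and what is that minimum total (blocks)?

Total weighted distance at each candidate:
  α (7, 7): total = 984
  β (0, 1): total = 952
  γ (1, 2): total = 888
Minimum is at γ with total 888 blocks.

γ, total 888 blocks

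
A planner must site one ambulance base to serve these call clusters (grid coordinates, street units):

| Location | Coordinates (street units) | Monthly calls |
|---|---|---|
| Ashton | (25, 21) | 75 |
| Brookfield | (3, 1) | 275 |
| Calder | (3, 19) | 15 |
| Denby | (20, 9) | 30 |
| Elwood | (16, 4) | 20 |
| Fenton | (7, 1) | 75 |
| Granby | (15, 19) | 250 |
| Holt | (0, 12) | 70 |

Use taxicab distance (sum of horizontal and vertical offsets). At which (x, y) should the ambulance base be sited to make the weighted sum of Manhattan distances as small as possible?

(7, 12)

Manhattan distance separates: Σwᵢ(|x−xᵢ|+|y−yᵢ|) = Σwᵢ|x−xᵢ| + Σwᵢ|y−yᵢ|, so x and y are optimised independently as 1-D weighted medians.
Total weight W = 810; half = 405.
x-coordinate, sorted with cumulative weight:
  x=0 (Holt, w=70) cum 70
  x=3 (Brookfield, w=275) cum 345
  x=3 (Calder, w=15) cum 360
  x=7 (Fenton, w=75) cum 435  ← median
  x=15 (Granby, w=250) cum 685
  x=16 (Elwood, w=20) cum 705
  x=20 (Denby, w=30) cum 735
  x=25 (Ashton, w=75) cum 810
⇒ x* = 7
y-coordinate, sorted with cumulative weight:
  y=1 (Brookfield, w=275) cum 275
  y=1 (Fenton, w=75) cum 350
  y=4 (Elwood, w=20) cum 370
  y=9 (Denby, w=30) cum 400
  y=12 (Holt, w=70) cum 470  ← median
  y=19 (Calder, w=15) cum 485
  y=19 (Granby, w=250) cum 735
  y=21 (Ashton, w=75) cum 810
⇒ y* = 12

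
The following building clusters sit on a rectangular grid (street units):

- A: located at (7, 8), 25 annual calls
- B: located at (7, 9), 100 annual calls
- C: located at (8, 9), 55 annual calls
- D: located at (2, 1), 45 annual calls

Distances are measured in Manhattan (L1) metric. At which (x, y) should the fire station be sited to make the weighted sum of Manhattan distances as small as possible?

Manhattan distance separates: Σwᵢ(|x−xᵢ|+|y−yᵢ|) = Σwᵢ|x−xᵢ| + Σwᵢ|y−yᵢ|, so x and y are optimised independently as 1-D weighted medians.
Total weight W = 225; half = 112.5.
x-coordinate, sorted with cumulative weight:
  x=2 (D, w=45) cum 45
  x=7 (A, w=25) cum 70
  x=7 (B, w=100) cum 170  ← median
  x=8 (C, w=55) cum 225
⇒ x* = 7
y-coordinate, sorted with cumulative weight:
  y=1 (D, w=45) cum 45
  y=8 (A, w=25) cum 70
  y=9 (B, w=100) cum 170  ← median
  y=9 (C, w=55) cum 225
⇒ y* = 9

(7, 9)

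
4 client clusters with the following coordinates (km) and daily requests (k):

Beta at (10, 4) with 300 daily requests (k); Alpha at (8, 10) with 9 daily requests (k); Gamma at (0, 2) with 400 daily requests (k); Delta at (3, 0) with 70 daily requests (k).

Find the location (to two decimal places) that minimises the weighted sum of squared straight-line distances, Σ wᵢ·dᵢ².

The minimiser of Σwᵢ‖p−pᵢ‖² is the weighted centroid p* = (Σwᵢpᵢ)/(Σwᵢ).
Σwᵢ = 779.
Σwᵢxᵢ = 300·10 + 9·8 + 400·0 + 70·3 = 3282.
Σwᵢyᵢ = 300·4 + 9·10 + 400·2 + 70·0 = 2090.
x* = 3282/779 = 4.21, y* = 2090/779 = 2.68.

(4.21, 2.68)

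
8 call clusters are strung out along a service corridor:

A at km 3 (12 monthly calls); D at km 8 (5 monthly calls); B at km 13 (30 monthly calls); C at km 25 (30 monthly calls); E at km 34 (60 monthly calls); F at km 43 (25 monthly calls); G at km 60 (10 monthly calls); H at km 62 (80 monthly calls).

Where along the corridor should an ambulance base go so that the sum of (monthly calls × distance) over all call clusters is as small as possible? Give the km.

x = 34

For a sum of weighted absolute distances on a line, the optimum is the weighted median (not the mean). Total weight W = 252; half-weight = 126.
Sort by position and accumulate weight:
  km 3 (A, w=12) → cum 12
  km 8 (D, w=5) → cum 17
  km 13 (B, w=30) → cum 47
  km 25 (C, w=30) → cum 77
  km 34 (E, w=60) → cum 137  ≥ 126 → median here
  km 43 (F, w=25) → cum 162
  km 60 (G, w=10) → cum 172
  km 62 (H, w=80) → cum 252
Optimal location: km 34.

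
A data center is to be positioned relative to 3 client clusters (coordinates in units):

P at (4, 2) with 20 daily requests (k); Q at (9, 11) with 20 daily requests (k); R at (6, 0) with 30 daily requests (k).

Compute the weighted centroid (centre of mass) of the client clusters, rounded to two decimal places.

(6.29, 3.71)

The minimiser of Σwᵢ‖p−pᵢ‖² is the weighted centroid p* = (Σwᵢpᵢ)/(Σwᵢ).
Σwᵢ = 70.
Σwᵢxᵢ = 20·4 + 20·9 + 30·6 = 440.
Σwᵢyᵢ = 20·2 + 20·11 + 30·0 = 260.
x* = 440/70 = 6.29, y* = 260/70 = 3.71.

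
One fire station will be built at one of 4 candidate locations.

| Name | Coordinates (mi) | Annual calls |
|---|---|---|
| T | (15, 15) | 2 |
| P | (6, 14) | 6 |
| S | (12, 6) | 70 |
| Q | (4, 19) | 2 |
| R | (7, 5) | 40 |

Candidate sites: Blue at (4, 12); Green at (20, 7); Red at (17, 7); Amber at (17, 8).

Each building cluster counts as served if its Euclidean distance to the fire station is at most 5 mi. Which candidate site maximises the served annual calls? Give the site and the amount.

Coverage radius r = 5 mi; a point is covered iff (Δx)²+(Δy)² ≤ 5² = 25.
  Blue (4, 12): covers {P} → 6
  Green (20, 7): covers {none} → 0
  Red (17, 7): covers {none} → 0
  Amber (17, 8): covers {none} → 0
Maximum coverage at Blue: 6 annual calls.

Blue, covering 6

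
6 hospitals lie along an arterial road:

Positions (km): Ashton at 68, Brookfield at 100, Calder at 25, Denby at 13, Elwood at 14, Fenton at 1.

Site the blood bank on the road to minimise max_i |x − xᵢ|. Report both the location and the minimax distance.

The 1-center on a line is the midpoint of the two extreme points: leftmost at 1, rightmost at 100.
Optimal location = (1 + 100)/2 = 50.5; maximum distance = (100 − 1)/2 = 49.5.

location 50.5, max distance 49.5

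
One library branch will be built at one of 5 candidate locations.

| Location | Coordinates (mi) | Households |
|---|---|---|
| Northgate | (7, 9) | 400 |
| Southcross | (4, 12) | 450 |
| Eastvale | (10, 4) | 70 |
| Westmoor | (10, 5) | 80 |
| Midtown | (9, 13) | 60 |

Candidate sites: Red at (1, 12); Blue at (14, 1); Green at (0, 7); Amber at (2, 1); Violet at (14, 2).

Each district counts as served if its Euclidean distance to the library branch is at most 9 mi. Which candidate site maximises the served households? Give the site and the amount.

Red, covering 910

Coverage radius r = 9 mi; a point is covered iff (Δx)²+(Δy)² ≤ 9² = 81.
  Red (1, 12): covers {Northgate, Southcross, Midtown} → 910
  Blue (14, 1): covers {Eastvale, Westmoor} → 150
  Green (0, 7): covers {Northgate, Southcross} → 850
  Amber (2, 1): covers {Eastvale, Westmoor} → 150
  Violet (14, 2): covers {Eastvale, Westmoor} → 150
Maximum coverage at Red: 910 households.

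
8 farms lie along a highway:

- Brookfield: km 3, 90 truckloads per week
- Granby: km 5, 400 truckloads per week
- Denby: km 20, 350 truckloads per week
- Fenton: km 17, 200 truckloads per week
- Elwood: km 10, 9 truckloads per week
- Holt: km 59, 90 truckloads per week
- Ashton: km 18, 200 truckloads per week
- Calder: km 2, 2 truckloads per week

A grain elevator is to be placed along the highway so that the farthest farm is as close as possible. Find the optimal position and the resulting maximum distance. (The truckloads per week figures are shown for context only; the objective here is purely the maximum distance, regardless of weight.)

location 30.5, max distance 28.5

The 1-center on a line is the midpoint of the two extreme points: leftmost at 2, rightmost at 59.
Optimal location = (2 + 59)/2 = 30.5; maximum distance = (59 − 2)/2 = 28.5.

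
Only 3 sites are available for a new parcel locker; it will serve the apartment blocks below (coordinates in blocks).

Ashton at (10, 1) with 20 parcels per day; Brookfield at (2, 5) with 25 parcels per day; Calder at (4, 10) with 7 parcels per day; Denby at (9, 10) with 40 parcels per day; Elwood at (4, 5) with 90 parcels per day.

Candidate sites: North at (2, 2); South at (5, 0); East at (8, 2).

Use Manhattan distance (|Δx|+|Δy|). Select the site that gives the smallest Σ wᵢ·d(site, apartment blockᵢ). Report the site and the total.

Total weighted distance at each candidate:
  North (2, 2): total = 1375
  South (5, 0): total = 1497
  East (8, 2): total = 1359
Minimum is at East with total 1359 blocks.

East, total 1359 blocks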